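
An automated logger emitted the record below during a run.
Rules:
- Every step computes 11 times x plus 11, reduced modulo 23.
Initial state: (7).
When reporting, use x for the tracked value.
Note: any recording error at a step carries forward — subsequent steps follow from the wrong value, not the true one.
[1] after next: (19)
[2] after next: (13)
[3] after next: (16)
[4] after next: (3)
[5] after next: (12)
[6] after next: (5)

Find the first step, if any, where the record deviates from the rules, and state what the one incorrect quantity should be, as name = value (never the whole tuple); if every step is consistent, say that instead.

step 5, x = 21

Step 1: x = (11*7 + 11) mod 23 = 19 — no discrepancy.
Step 2: x = (11*19 + 11) mod 23 = 13 — verified.
Step 3: x = (11*13 + 11) mod 23 = 16 — in agreement.
Step 4: x = (11*16 + 11) mod 23 = 3 — in agreement.
Step 5: x = (11*3 + 11) mod 23 = 21 — not what was recorded.
That makes step 5 the first incorrect line — x = 21 is what it should show.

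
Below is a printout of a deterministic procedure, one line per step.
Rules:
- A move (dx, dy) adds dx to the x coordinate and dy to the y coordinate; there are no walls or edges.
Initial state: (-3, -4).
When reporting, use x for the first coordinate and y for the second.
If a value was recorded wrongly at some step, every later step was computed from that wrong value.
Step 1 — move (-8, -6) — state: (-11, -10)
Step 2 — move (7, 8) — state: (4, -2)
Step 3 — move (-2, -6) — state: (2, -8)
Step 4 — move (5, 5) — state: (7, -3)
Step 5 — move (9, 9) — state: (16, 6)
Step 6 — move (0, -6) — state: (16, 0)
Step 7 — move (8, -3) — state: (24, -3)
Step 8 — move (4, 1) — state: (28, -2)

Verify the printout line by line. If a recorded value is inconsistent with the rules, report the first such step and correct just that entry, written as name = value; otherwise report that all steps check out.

step 2, x = -4

Recomputing the run from the initial state:
step 1: x = -11, y = -10
step 2: x = -4, y = -2
step 3: x = -6, y = -8
step 4: x = -1, y = -3
step 5: x = 8, y = 6
step 6: x = 8, y = 0
step 7: x = 16, y = -3
step 8: x = 20, y = -2
The first disagreement with the printout is at step 2, where the value should be x = -4.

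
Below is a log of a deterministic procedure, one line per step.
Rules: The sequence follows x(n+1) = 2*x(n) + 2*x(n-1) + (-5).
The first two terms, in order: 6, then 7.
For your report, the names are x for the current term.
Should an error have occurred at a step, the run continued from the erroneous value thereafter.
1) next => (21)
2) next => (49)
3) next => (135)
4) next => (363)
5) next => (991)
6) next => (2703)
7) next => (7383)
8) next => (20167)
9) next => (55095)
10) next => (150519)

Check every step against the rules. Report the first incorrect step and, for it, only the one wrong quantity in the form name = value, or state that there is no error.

step 2, x = 51

Recomputing the run from the initial state:
step 1: x = 21
step 2: x = 51
step 3: x = 139
step 4: x = 375
step 5: x = 1023
step 6: x = 2791
step 7: x = 7623
step 8: x = 20823
step 9: x = 56887
step 10: x = 155415
The first disagreement with the log is at step 2, where the value should be x = 51.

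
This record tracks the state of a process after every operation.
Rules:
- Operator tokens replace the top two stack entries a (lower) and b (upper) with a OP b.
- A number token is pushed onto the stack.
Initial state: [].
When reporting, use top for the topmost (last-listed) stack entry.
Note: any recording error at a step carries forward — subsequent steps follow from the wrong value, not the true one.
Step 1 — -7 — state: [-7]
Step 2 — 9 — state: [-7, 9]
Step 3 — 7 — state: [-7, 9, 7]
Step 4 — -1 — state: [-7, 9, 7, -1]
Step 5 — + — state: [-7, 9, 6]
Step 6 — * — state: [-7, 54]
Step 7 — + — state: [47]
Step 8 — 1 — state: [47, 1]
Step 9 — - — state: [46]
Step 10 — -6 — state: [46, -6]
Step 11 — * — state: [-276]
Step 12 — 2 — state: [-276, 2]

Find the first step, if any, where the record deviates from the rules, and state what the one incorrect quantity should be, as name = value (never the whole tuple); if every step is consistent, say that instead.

no error

1. push -7: top = -7 (confirmed correct)
2. push 9: top = 9 (agrees with the record)
3. push 7: top = 7 (agrees with the record)
4. push -1: top = -1 (agrees with the record)
5. 7 + -1 = 6 (exactly as logged)
6. 9 * 6 = 54 (checks out)
7. -7 + 54 = 47 (in agreement)
8. push 1: top = 1 (checks out)
9. 47 - 1 = 46 (verified)
10. push -6: top = -6 (no discrepancy)
11. 46 * -6 = -276 (checks out)
12. push 2: top = 2 (consistent with the record)
All steps check out; nothing to correct.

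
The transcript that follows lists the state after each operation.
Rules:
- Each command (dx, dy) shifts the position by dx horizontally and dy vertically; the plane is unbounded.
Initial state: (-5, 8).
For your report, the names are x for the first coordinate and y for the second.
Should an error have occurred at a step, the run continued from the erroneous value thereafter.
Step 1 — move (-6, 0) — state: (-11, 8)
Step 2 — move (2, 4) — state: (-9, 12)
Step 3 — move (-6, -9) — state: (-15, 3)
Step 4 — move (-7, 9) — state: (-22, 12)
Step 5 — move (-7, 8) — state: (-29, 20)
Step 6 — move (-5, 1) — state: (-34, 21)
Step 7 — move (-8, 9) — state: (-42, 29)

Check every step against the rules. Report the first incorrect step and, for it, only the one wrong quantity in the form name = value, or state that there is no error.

Recomputing the run from the initial state:
step 1: x = -11, y = 8
step 2: x = -9, y = 12
step 3: x = -15, y = 3
step 4: x = -22, y = 12
step 5: x = -29, y = 20
step 6: x = -34, y = 21
step 7: x = -42, y = 30
The first disagreement with the transcript is at step 7, where the value should be y = 30.

step 7, y = 30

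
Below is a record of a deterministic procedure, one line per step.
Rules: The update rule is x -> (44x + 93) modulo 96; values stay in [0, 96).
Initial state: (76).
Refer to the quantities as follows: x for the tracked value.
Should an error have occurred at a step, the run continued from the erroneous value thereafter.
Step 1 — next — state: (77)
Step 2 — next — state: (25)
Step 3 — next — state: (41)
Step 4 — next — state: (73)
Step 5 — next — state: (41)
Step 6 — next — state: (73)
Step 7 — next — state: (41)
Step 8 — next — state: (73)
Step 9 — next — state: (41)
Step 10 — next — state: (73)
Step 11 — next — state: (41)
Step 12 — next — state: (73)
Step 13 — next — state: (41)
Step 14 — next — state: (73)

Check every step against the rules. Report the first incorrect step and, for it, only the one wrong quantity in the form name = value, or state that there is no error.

Recomputing the run from the initial state:
step 1: x = 77
step 2: x = 25
step 3: x = 41
step 4: x = 73
step 5: x = 41
step 6: x = 73
step 7: x = 41
step 8: x = 73
step 9: x = 41
step 10: x = 73
step 11: x = 41
step 12: x = 73
step 13: x = 41
step 14: x = 73
This matches the record at every step.

no error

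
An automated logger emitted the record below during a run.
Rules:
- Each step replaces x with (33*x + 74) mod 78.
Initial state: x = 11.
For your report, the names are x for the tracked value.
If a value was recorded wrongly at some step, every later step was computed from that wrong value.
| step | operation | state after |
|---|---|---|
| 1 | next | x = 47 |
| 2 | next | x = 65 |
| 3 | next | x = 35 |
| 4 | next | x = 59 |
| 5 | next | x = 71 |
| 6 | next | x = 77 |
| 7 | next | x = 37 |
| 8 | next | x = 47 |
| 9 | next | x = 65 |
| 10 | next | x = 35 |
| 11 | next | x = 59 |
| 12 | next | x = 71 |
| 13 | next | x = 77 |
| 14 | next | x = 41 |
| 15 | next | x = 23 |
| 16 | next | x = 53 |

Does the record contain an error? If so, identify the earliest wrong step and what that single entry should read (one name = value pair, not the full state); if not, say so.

Recomputing the run from the initial state:
step 1: x = 47
step 2: x = 65
step 3: x = 35
step 4: x = 59
step 5: x = 71
step 6: x = 77
step 7: x = 41
step 8: x = 23
step 9: x = 53
step 10: x = 29
step 11: x = 17
step 12: x = 11
step 13: x = 47
step 14: x = 65
step 15: x = 35
step 16: x = 59
The first disagreement with the record is at step 7, where the value should be x = 41.

step 7, x = 41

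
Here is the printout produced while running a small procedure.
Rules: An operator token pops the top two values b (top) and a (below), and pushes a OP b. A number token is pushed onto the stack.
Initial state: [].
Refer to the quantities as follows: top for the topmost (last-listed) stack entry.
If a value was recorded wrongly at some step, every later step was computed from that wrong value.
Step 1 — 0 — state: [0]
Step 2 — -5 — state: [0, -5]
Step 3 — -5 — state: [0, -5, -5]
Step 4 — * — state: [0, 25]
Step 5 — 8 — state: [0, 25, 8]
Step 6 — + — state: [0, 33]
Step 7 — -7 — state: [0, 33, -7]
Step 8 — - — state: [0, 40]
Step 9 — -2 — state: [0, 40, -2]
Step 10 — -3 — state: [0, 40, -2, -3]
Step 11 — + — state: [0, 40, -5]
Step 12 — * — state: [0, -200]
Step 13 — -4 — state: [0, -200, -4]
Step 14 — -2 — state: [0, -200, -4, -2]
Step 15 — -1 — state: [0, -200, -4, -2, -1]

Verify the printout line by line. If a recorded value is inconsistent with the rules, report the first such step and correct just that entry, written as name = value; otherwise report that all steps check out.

no error

Recomputing the run from the initial state:
step 1: [0]
step 2: [0, -5]
step 3: [0, -5, -5]
step 4: [0, 25]
step 5: [0, 25, 8]
step 6: [0, 33]
step 7: [0, 33, -7]
step 8: [0, 40]
step 9: [0, 40, -2]
step 10: [0, 40, -2, -3]
step 11: [0, 40, -5]
step 12: [0, -200]
step 13: [0, -200, -4]
step 14: [0, -200, -4, -2]
step 15: [0, -200, -4, -2, -1]
This matches the printout at every step.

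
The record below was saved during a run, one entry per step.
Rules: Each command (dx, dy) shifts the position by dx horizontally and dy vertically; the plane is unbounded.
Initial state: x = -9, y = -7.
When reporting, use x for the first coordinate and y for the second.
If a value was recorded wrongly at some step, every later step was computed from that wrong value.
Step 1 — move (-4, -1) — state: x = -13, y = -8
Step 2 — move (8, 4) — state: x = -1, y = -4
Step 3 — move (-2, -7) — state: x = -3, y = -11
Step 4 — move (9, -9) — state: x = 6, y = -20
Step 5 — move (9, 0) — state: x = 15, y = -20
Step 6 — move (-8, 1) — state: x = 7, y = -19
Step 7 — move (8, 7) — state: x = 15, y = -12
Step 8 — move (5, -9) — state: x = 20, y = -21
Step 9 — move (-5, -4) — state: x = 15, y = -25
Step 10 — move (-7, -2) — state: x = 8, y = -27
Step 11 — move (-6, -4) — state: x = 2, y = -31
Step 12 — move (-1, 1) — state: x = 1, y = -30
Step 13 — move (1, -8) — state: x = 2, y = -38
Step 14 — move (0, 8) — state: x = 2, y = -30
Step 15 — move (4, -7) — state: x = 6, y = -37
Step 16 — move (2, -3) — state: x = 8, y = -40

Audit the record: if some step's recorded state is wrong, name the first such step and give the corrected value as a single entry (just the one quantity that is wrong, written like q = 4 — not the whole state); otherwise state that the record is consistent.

step 1: x = -9 + (-4) = -13, y = -7 + (-1) = -8 -> in agreement
step 2: x = -13 + (8) = -5, y = -8 + (4) = -4 -> the entry is off here
First incorrect step: 2; the correct value is x = -5.

step 2, x = -5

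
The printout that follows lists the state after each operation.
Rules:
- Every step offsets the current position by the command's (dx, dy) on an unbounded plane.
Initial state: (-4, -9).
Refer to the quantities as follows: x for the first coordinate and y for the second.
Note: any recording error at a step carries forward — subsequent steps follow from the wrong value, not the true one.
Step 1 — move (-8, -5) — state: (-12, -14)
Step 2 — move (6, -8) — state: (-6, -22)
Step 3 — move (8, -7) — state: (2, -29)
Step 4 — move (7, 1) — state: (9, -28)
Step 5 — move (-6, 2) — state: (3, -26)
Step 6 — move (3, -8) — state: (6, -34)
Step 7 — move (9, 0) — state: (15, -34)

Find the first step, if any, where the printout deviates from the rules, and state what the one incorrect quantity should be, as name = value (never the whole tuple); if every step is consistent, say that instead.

Recomputing the run from the initial state:
step 1: x = -12, y = -14
step 2: x = -6, y = -22
step 3: x = 2, y = -29
step 4: x = 9, y = -28
step 5: x = 3, y = -26
step 6: x = 6, y = -34
step 7: x = 15, y = -34
This matches the printout at every step.

no error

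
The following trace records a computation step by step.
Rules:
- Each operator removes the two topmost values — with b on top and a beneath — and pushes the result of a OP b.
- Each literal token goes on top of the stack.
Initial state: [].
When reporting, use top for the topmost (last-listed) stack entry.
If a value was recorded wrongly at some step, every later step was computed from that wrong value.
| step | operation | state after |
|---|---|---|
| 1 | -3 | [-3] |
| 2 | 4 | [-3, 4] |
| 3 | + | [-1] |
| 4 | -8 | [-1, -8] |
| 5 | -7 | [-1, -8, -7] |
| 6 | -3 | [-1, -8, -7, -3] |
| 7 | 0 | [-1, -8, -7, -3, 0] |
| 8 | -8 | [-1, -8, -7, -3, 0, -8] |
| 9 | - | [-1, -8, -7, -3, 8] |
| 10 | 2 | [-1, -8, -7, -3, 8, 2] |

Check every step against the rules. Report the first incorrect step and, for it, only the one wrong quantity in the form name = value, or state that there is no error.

1. push -3: top = -3 (confirmed correct)
2. push 4: top = 4 (consistent with the trace)
3. -3 + 4 = 1 (this is not what the trace shows)
First deviation found at step 3; the corrected entry is top = 1.

step 3, top = 1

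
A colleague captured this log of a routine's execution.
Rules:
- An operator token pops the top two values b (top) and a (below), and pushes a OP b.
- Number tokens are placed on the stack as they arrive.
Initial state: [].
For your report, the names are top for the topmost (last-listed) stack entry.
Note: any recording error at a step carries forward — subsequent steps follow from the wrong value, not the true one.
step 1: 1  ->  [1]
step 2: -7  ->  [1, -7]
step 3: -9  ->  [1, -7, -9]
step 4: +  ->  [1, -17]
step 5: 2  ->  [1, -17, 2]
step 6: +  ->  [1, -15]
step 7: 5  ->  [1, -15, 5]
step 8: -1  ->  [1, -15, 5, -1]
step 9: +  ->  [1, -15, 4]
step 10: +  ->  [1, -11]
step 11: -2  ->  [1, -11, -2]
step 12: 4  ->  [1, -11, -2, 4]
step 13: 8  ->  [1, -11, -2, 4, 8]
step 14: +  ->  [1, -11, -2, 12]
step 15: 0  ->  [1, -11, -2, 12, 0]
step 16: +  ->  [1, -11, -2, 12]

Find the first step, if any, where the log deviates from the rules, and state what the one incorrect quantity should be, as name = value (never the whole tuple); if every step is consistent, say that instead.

Recomputing the run from the initial state:
step 1: [1]
step 2: [1, -7]
step 3: [1, -7, -9]
step 4: [1, -16]
step 5: [1, -16, 2]
step 6: [1, -14]
step 7: [1, -14, 5]
step 8: [1, -14, 5, -1]
step 9: [1, -14, 4]
step 10: [1, -10]
step 11: [1, -10, -2]
step 12: [1, -10, -2, 4]
step 13: [1, -10, -2, 4, 8]
step 14: [1, -10, -2, 12]
step 15: [1, -10, -2, 12, 0]
step 16: [1, -10, -2, 12]
The first disagreement with the log is at step 4, where the value should be top = -16.

step 4, top = -16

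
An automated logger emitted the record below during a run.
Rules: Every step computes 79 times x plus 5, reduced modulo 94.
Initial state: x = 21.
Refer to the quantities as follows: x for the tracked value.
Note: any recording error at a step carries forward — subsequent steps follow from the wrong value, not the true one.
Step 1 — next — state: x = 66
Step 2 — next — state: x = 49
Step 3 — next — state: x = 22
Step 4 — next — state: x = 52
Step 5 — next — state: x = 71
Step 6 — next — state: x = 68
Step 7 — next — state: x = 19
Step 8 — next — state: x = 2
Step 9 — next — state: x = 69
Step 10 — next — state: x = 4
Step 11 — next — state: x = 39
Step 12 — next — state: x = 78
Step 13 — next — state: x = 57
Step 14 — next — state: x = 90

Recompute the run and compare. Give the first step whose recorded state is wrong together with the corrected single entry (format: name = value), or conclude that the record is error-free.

step 4, x = 51

step 1: x = (79*21 + 5) mod 94 = 66 -> exactly as logged
step 2: x = (79*66 + 5) mod 94 = 49 -> matches
step 3: x = (79*49 + 5) mod 94 = 22 -> consistent with the record
step 4: x = (79*22 + 5) mod 94 = 51 -> not what was recorded
The earliest wrong entry is at step 4: it should read x = 51.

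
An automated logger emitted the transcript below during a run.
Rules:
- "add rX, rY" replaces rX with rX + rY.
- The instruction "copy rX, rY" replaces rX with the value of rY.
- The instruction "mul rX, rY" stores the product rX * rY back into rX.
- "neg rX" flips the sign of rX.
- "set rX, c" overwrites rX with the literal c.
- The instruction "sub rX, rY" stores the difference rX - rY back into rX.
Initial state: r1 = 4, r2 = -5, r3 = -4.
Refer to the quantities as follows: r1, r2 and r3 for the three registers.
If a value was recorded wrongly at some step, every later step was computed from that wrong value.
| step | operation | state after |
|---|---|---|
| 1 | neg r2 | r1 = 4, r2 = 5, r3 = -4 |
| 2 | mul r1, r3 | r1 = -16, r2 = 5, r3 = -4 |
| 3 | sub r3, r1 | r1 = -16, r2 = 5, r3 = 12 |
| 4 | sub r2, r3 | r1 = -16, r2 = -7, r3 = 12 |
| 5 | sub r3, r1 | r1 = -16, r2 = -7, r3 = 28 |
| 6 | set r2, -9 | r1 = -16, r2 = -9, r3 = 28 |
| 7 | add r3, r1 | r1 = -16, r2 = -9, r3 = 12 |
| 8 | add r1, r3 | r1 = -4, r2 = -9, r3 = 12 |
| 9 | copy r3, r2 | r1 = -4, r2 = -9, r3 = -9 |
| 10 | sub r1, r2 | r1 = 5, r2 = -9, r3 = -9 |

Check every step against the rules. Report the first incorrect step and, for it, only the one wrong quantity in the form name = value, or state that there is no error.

Recomputing the run from the initial state:
step 1: r1 = 4, r2 = 5, r3 = -4
step 2: r1 = -16, r2 = 5, r3 = -4
step 3: r1 = -16, r2 = 5, r3 = 12
step 4: r1 = -16, r2 = -7, r3 = 12
step 5: r1 = -16, r2 = -7, r3 = 28
step 6: r1 = -16, r2 = -9, r3 = 28
step 7: r1 = -16, r2 = -9, r3 = 12
step 8: r1 = -4, r2 = -9, r3 = 12
step 9: r1 = -4, r2 = -9, r3 = -9
step 10: r1 = 5, r2 = -9, r3 = -9
This matches the transcript at every step.

no error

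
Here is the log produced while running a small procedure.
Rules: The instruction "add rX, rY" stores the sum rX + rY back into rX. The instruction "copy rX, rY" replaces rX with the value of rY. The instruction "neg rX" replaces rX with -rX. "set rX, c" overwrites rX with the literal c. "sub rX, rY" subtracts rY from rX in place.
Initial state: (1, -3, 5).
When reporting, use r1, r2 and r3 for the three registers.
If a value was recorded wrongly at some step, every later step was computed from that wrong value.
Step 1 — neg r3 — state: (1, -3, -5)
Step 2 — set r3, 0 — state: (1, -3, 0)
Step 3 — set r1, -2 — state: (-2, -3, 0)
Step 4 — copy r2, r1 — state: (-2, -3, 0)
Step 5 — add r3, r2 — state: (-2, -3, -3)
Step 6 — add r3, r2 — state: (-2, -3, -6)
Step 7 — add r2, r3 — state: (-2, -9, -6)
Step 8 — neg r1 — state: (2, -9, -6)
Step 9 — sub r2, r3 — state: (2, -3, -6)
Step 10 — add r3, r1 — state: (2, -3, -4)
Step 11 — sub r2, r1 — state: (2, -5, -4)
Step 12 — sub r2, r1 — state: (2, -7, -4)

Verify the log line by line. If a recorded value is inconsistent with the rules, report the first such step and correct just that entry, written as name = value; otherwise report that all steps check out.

step 4, r2 = -2

Step 1: r3 = -(5) = -5 — verified.
Step 2: r3 = 0 — same as recorded.
Step 3: r1 = -2 — same as recorded.
Step 4: r2 = -2 — not what was recorded.
Conclusion: step 4 carries the first error; the entry should be r2 = -2.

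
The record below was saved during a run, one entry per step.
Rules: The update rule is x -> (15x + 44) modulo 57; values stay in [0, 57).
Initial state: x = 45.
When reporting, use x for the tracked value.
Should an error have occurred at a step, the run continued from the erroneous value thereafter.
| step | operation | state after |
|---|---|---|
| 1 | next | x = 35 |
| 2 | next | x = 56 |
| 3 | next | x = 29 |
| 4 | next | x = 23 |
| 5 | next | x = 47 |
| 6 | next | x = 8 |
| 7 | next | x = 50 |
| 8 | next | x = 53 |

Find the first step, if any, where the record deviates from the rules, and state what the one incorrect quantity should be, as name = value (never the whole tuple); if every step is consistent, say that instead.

Recomputing the run from the initial state:
step 1: x = 35
step 2: x = 56
step 3: x = 29
step 4: x = 23
step 5: x = 47
step 6: x = 8
step 7: x = 50
step 8: x = 53
This matches the record at every step.

no error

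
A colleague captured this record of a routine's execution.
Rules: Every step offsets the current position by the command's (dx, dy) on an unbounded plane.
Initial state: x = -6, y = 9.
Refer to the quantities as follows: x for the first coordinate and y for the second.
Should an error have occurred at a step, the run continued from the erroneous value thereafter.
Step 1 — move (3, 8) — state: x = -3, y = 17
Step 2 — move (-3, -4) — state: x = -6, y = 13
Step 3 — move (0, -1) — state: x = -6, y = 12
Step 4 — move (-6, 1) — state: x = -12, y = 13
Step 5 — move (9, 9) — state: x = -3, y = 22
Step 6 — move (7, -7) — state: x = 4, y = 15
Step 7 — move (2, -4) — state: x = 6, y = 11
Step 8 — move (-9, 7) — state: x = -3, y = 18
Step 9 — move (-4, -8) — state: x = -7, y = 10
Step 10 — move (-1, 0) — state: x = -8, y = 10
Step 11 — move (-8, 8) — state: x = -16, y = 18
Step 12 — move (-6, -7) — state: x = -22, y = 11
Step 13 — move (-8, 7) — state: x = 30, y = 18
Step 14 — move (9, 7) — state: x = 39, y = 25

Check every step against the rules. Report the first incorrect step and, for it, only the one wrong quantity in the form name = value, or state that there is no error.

step 13, x = -30

Recomputing the run from the initial state:
step 1: x = -3, y = 17
step 2: x = -6, y = 13
step 3: x = -6, y = 12
step 4: x = -12, y = 13
step 5: x = -3, y = 22
step 6: x = 4, y = 15
step 7: x = 6, y = 11
step 8: x = -3, y = 18
step 9: x = -7, y = 10
step 10: x = -8, y = 10
step 11: x = -16, y = 18
step 12: x = -22, y = 11
step 13: x = -30, y = 18
step 14: x = -21, y = 25
The first disagreement with the record is at step 13, where the value should be x = -30.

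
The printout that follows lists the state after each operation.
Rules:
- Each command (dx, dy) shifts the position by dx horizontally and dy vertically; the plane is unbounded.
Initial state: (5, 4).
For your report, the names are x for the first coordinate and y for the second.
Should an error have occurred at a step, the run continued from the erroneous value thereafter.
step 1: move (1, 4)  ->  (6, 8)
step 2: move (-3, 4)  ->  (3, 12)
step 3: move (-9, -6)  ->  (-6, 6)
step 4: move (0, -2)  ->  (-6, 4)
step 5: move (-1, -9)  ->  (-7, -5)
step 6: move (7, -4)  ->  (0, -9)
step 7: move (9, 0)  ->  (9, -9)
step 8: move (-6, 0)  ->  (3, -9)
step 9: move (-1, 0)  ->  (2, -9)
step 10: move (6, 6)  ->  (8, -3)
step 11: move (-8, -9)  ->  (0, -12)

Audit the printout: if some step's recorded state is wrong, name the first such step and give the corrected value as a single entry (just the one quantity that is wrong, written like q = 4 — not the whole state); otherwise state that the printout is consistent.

1. x = 5 + (1) = 6, y = 4 + (4) = 8 (consistent with the printout)
2. x = 6 + (-3) = 3, y = 8 + (4) = 12 (confirmed correct)
3. x = 3 + (-9) = -6, y = 12 + (-6) = 6 (consistent with the printout)
4. x = -6 + (0) = -6, y = 6 + (-2) = 4 (matches)
5. x = -6 + (-1) = -7, y = 4 + (-9) = -5 (exactly as logged)
6. x = -7 + (7) = 0, y = -5 + (-4) = -9 (agrees with the printout)
7. x = 0 + (9) = 9, y = -9 + (0) = -9 (no discrepancy)
8. x = 9 + (-6) = 3, y = -9 + (0) = -9 (exactly as logged)
9. x = 3 + (-1) = 2, y = -9 + (0) = -9 (confirmed correct)
10. x = 2 + (6) = 8, y = -9 + (6) = -3 (agrees with the printout)
11. x = 8 + (-8) = 0, y = -3 + (-9) = -12 (in agreement)
All entries verified; no error found.

no error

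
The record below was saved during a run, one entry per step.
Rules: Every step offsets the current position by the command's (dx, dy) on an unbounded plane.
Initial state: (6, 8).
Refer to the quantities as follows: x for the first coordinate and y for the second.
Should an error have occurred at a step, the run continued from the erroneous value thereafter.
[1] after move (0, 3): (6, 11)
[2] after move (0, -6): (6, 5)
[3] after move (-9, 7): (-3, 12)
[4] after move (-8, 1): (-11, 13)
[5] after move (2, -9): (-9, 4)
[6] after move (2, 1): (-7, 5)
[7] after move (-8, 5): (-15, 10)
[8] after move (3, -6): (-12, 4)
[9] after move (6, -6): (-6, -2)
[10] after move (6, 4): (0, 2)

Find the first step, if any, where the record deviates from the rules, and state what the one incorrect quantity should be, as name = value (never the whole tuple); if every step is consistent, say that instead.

Recomputing the run from the initial state:
step 1: x = 6, y = 11
step 2: x = 6, y = 5
step 3: x = -3, y = 12
step 4: x = -11, y = 13
step 5: x = -9, y = 4
step 6: x = -7, y = 5
step 7: x = -15, y = 10
step 8: x = -12, y = 4
step 9: x = -6, y = -2
step 10: x = 0, y = 2
This matches the record at every step.

no error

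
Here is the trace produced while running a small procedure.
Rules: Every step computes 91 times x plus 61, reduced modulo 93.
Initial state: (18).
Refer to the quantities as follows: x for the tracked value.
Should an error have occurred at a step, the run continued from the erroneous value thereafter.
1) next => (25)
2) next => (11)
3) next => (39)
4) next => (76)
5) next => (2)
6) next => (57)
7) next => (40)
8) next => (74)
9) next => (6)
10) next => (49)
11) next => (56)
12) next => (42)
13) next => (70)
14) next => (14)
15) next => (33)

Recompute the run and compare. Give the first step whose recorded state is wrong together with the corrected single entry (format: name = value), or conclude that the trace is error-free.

step 1: x = (91*18 + 61) mod 93 = 25 -> no discrepancy
step 2: x = (91*25 + 61) mod 93 = 11 -> confirmed correct
step 3: x = (91*11 + 61) mod 93 = 39 -> consistent with the trace
step 4: x = (91*39 + 61) mod 93 = 76 -> same as recorded
step 5: x = (91*76 + 61) mod 93 = 2 -> no discrepancy
step 6: x = (91*2 + 61) mod 93 = 57 -> agrees with the trace
step 7: x = (91*57 + 61) mod 93 = 40 -> no discrepancy
step 8: x = (91*40 + 61) mod 93 = 74 -> verified
step 9: x = (91*74 + 61) mod 93 = 6 -> exactly as logged
step 10: x = (91*6 + 61) mod 93 = 49 -> verified
step 11: x = (91*49 + 61) mod 93 = 56 -> consistent with the trace
step 12: x = (91*56 + 61) mod 93 = 42 -> exactly as logged
step 13: x = (91*42 + 61) mod 93 = 70 -> matches
step 14: x = (91*70 + 61) mod 93 = 14 -> agrees with the trace
step 15: x = (91*14 + 61) mod 93 = 33 -> checks out
Nothing is out of place; the run is error-free.

no error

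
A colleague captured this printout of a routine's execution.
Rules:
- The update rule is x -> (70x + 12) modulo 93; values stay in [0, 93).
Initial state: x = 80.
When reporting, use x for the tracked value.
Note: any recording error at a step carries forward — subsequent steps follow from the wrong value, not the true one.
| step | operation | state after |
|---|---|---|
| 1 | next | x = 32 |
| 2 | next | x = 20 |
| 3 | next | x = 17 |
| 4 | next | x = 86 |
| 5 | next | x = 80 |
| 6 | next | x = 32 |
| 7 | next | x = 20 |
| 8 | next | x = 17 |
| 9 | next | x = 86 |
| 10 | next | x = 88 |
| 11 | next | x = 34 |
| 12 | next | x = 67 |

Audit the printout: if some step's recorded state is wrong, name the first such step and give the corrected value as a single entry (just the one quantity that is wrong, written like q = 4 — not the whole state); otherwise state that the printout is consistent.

step 1: x = (70*80 + 12) mod 93 = 32 -> checks out
step 2: x = (70*32 + 12) mod 93 = 20 -> confirmed correct
step 3: x = (70*20 + 12) mod 93 = 17 -> consistent with the printout
step 4: x = (70*17 + 12) mod 93 = 86 -> same as recorded
step 5: x = (70*86 + 12) mod 93 = 80 -> consistent with the printout
step 6: x = (70*80 + 12) mod 93 = 32 -> no discrepancy
step 7: x = (70*32 + 12) mod 93 = 20 -> exactly as logged
step 8: x = (70*20 + 12) mod 93 = 17 -> consistent with the printout
step 9: x = (70*17 + 12) mod 93 = 86 -> verified
step 10: x = (70*86 + 12) mod 93 = 80 -> a discrepancy with the printout
That makes step 10 the first incorrect line — x = 80 is what it should show.

step 10, x = 80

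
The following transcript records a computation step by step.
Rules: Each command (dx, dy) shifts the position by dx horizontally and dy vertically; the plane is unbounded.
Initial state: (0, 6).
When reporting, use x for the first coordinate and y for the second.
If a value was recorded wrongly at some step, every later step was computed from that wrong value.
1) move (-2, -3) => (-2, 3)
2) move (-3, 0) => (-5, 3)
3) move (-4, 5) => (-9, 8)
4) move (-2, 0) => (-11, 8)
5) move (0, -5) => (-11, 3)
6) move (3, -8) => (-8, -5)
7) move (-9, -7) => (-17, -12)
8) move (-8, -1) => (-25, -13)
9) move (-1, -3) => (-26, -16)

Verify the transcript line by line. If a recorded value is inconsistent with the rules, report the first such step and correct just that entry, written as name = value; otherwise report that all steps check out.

no error

step 1: x = 0 + (-2) = -2, y = 6 + (-3) = 3 -> consistent with the transcript
step 2: x = -2 + (-3) = -5, y = 3 + (0) = 3 -> exactly as logged
step 3: x = -5 + (-4) = -9, y = 3 + (5) = 8 -> confirmed correct
step 4: x = -9 + (-2) = -11, y = 8 + (0) = 8 -> verified
step 5: x = -11 + (0) = -11, y = 8 + (-5) = 3 -> in agreement
step 6: x = -11 + (3) = -8, y = 3 + (-8) = -5 -> matches
step 7: x = -8 + (-9) = -17, y = -5 + (-7) = -12 -> verified
step 8: x = -17 + (-8) = -25, y = -12 + (-1) = -13 -> confirmed correct
step 9: x = -25 + (-1) = -26, y = -13 + (-3) = -16 -> agrees with the transcript
All steps check out; nothing to correct.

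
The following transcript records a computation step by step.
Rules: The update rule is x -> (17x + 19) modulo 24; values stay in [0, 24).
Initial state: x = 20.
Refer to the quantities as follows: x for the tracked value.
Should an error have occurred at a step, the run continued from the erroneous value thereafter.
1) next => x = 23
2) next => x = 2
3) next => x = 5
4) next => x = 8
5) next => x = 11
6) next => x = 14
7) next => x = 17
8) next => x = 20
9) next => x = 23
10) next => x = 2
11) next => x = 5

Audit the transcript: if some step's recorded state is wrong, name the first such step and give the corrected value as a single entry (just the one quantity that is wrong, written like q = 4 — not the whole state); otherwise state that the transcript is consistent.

no error

Recomputing the run from the initial state:
step 1: x = 23
step 2: x = 2
step 3: x = 5
step 4: x = 8
step 5: x = 11
step 6: x = 14
step 7: x = 17
step 8: x = 20
step 9: x = 23
step 10: x = 2
step 11: x = 5
This matches the transcript at every step.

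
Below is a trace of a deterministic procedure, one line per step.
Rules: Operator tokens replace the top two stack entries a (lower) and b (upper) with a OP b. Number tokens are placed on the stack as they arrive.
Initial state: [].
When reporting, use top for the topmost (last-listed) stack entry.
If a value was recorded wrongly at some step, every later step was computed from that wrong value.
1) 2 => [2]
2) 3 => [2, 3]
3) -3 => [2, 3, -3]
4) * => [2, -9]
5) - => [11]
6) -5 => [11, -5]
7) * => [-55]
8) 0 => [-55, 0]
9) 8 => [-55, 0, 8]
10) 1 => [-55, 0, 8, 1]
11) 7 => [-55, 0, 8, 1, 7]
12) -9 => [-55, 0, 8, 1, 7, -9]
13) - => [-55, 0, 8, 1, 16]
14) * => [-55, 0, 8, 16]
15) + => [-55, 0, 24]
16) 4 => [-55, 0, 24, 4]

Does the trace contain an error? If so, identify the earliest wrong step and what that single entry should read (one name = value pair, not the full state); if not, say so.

step 1: push 2: top = 2 -> agrees with the trace
step 2: push 3: top = 3 -> exactly as logged
step 3: push -3: top = -3 -> agrees with the trace
step 4: 3 * -3 = -9 -> agrees with the trace
step 5: 2 - -9 = 11 -> same as recorded
step 6: push -5: top = -5 -> consistent with the trace
step 7: 11 * -5 = -55 -> same as recorded
step 8: push 0: top = 0 -> no discrepancy
step 9: push 8: top = 8 -> consistent with the trace
step 10: push 1: top = 1 -> same as recorded
step 11: push 7: top = 7 -> consistent with the trace
step 12: push -9: top = -9 -> confirmed correct
step 13: 7 - -9 = 16 -> matches
step 14: 1 * 16 = 16 -> agrees with the trace
step 15: 8 + 16 = 24 -> consistent with the trace
step 16: push 4: top = 4 -> exactly as logged
The whole run recomputes cleanly — no discrepancies.

no error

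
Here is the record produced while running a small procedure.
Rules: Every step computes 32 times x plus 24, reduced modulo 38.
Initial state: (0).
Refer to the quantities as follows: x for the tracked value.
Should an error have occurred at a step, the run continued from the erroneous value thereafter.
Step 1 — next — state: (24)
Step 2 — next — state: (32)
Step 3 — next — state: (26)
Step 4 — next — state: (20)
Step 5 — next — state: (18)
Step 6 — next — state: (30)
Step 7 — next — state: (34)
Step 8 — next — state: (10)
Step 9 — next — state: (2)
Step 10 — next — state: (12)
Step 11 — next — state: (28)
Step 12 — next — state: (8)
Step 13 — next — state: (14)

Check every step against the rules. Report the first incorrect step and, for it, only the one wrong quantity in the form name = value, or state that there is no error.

step 3, x = 22

step 1: x = (32*0 + 24) mod 38 = 24 -> checks out
step 2: x = (32*24 + 24) mod 38 = 32 -> checks out
step 3: x = (32*32 + 24) mod 38 = 22 -> not what was recorded
First incorrect step: 3; the correct value is x = 22.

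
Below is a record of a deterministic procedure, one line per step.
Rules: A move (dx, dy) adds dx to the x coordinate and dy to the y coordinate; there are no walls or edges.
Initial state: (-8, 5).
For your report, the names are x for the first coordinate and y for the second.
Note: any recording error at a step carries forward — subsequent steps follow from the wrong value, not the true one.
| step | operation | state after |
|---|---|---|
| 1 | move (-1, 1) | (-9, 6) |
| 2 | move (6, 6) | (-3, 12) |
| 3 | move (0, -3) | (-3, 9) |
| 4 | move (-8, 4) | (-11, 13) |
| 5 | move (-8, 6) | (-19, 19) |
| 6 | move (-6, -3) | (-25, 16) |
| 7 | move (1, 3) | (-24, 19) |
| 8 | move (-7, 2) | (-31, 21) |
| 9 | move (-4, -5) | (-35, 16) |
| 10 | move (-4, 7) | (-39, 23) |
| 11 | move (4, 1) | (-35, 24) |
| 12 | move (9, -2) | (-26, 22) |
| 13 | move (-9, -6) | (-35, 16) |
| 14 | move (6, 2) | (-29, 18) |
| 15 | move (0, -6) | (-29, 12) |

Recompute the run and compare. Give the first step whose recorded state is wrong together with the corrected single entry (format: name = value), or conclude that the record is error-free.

Step 1: x = -8 + (-1) = -9, y = 5 + (1) = 6 — same as recorded.
Step 2: x = -9 + (6) = -3, y = 6 + (6) = 12 — agrees with the record.
Step 3: x = -3 + (0) = -3, y = 12 + (-3) = 9 — matches.
Step 4: x = -3 + (-8) = -11, y = 9 + (4) = 13 — confirmed correct.
Step 5: x = -11 + (-8) = -19, y = 13 + (6) = 19 — verified.
Step 6: x = -19 + (-6) = -25, y = 19 + (-3) = 16 — matches.
Step 7: x = -25 + (1) = -24, y = 16 + (3) = 19 — exactly as logged.
Step 8: x = -24 + (-7) = -31, y = 19 + (2) = 21 — agrees with the record.
Step 9: x = -31 + (-4) = -35, y = 21 + (-5) = 16 — confirmed correct.
Step 10: x = -35 + (-4) = -39, y = 16 + (7) = 23 — matches.
Step 11: x = -39 + (4) = -35, y = 23 + (1) = 24 — consistent with the record.
Step 12: x = -35 + (9) = -26, y = 24 + (-2) = 22 — checks out.
Step 13: x = -26 + (-9) = -35, y = 22 + (-6) = 16 — no discrepancy.
Step 14: x = -35 + (6) = -29, y = 16 + (2) = 18 — same as recorded.
Step 15: x = -29 + (0) = -29, y = 18 + (-6) = 12 — confirmed correct.
Nothing is out of place; the run is error-free.

no error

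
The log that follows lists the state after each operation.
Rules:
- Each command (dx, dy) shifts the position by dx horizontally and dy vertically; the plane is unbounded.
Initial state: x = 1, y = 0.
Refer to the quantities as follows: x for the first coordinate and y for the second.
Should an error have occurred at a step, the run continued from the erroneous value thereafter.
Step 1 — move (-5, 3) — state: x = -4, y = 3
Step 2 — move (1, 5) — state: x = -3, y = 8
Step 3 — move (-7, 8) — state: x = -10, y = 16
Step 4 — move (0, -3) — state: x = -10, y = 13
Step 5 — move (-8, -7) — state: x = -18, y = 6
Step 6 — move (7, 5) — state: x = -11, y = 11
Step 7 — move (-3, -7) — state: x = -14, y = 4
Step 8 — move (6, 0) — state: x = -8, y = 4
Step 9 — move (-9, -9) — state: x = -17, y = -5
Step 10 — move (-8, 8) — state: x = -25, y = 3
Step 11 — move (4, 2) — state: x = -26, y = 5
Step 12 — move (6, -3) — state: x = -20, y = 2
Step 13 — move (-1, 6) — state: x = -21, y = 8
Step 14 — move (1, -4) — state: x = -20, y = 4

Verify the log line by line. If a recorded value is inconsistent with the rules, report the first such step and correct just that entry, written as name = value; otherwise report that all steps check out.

1. x = 1 + (-5) = -4, y = 0 + (3) = 3 (in agreement)
2. x = -4 + (1) = -3, y = 3 + (5) = 8 (no discrepancy)
3. x = -3 + (-7) = -10, y = 8 + (8) = 16 (matches)
4. x = -10 + (0) = -10, y = 16 + (-3) = 13 (checks out)
5. x = -10 + (-8) = -18, y = 13 + (-7) = 6 (confirmed correct)
6. x = -18 + (7) = -11, y = 6 + (5) = 11 (same as recorded)
7. x = -11 + (-3) = -14, y = 11 + (-7) = 4 (in agreement)
8. x = -14 + (6) = -8, y = 4 + (0) = 4 (checks out)
9. x = -8 + (-9) = -17, y = 4 + (-9) = -5 (exactly as logged)
10. x = -17 + (-8) = -25, y = -5 + (8) = 3 (exactly as logged)
11. x = -25 + (4) = -21, y = 3 + (2) = 5 (first mismatch against the log)
The earliest wrong entry is at step 11: it should read x = -21.

step 11, x = -21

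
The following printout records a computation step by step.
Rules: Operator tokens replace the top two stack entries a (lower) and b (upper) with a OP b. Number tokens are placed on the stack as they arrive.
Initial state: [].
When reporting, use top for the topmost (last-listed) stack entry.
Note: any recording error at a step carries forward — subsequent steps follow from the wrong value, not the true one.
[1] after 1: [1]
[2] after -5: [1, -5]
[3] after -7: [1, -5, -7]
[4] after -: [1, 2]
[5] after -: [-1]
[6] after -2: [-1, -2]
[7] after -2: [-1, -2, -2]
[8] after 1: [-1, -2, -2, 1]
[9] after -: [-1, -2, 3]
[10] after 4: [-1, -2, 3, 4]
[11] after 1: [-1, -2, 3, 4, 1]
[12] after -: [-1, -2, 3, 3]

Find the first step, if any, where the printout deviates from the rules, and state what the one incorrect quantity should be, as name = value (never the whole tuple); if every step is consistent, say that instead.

step 9, top = -3

step 1: push 1: top = 1 -> checks out
step 2: push -5: top = -5 -> same as recorded
step 3: push -7: top = -7 -> agrees with the printout
step 4: -5 - -7 = 2 -> agrees with the printout
step 5: 1 - 2 = -1 -> checks out
step 6: push -2: top = -2 -> verified
step 7: push -2: top = -2 -> confirmed correct
step 8: push 1: top = 1 -> consistent with the printout
step 9: -2 - 1 = -3 -> the recorded entry deviates here
Conclusion: step 9 carries the first error; the entry should be top = -3.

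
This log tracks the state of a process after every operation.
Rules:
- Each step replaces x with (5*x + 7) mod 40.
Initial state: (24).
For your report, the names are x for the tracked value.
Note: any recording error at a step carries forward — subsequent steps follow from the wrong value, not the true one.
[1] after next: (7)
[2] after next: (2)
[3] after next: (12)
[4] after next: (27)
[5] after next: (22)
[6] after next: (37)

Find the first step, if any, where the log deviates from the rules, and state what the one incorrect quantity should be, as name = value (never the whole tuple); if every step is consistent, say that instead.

step 3, x = 17

Recomputing the run from the initial state:
step 1: x = 7
step 2: x = 2
step 3: x = 17
step 4: x = 12
step 5: x = 27
step 6: x = 22
The first disagreement with the log is at step 3, where the value should be x = 17.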